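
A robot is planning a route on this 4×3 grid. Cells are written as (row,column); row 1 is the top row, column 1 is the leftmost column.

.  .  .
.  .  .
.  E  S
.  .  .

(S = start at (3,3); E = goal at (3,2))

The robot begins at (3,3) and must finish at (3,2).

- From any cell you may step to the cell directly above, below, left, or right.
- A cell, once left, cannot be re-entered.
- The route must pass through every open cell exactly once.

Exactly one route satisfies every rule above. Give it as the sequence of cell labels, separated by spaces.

(3,3) (4,3) (4,2) (4,1) (3,1) (2,1) (1,1) (1,2) (1,3) (2,3) (2,2) (3,2)

Need to visit all 12 open cells exactly once, starting at (3,3) and ending at (3,2).
Route from (3,3): down 1 to (4,3), left 2 to (4,1), up 3 to (1,1), right 2 to (1,3), down 1 to (2,3), left 1 to (2,2), down 1 to (3,2) — 11 moves in all.
Check: all 12 open cells covered.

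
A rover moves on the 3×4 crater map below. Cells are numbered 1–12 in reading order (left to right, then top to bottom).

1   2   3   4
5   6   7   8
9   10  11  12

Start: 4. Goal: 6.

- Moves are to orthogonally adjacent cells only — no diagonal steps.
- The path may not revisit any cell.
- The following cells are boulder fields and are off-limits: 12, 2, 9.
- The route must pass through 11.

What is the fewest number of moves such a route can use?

Any route passes through 11 somewhere between 4 and 6. Summing Manhattan distances along the two legs (4 → 11 → 6) gives a lower bound of 3 + 2 = 5 moves.
A route of 5 moves achieves this: 4 → 8 → 7 → 11 → 10 → 6.
Since 5 matches the lower bound, it is optimal.

5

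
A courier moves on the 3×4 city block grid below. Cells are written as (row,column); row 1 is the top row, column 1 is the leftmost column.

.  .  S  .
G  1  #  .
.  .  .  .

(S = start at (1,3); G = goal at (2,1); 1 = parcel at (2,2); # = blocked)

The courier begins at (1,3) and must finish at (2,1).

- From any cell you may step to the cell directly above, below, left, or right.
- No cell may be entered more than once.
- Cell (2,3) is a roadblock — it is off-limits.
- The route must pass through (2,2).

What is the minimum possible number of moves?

3

Any route passes through (2,2) somewhere between (1,3) and (2,1). Summing Manhattan distances along the two legs ((1,3) → (2,2) → (2,1)) gives a lower bound of 2 + 1 = 3 moves.
A route of 3 moves achieves this: (1,3) → (1,2) → (2,2) → (2,1).
Since 3 matches the lower bound, it is optimal.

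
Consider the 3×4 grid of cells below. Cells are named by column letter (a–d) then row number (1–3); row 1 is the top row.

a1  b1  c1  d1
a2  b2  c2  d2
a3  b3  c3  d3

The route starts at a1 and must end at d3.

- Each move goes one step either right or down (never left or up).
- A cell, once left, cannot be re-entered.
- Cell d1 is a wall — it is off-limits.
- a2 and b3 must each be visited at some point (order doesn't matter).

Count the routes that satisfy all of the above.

2

A right/down-only route from a1 to d3 makes exactly 2 down-moves and 3 right-moves in some order.
With no other constraints that would be C(5,2) = 10 routes.
A monotone route can only reach the required cells in the order a2, b3, so split there and multiply the segment counts (each segment already excludes blocked cells): a1→a2: 1; a2→b3: 2; b3→d3: 1; product = 2.
That gives 2 routes.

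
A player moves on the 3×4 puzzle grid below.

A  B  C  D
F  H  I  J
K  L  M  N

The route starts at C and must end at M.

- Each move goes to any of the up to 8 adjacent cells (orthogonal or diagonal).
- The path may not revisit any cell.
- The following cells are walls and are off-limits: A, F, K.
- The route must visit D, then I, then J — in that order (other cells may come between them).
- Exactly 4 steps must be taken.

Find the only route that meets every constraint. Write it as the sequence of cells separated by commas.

C, D, I, J, M

The waypoints must appear in the order D, I, J, with no cell reused.
Route from C: right 1 to D, down-left 1 to I, right 1 to J, down-left 1 to M — 4 moves in all.
Check: order respected (D at step 1, I at step 2, J at step 3); 4 moves as required.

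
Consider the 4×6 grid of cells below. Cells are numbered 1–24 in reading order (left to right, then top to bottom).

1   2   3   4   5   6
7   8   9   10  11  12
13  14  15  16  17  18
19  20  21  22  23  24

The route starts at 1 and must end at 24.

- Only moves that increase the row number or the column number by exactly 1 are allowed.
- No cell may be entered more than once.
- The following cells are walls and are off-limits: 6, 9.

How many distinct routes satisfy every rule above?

A right/down-only route from 1 to 24 makes exactly 3 down-moves and 5 right-moves in some order.
With no other constraints that would be C(8,3) = 56 routes.
Subtract routes through each blocked cell (inclusion–exclusion for overlaps): − through 6: 1 − through 9: 30 → 25.
That gives 25 routes.

25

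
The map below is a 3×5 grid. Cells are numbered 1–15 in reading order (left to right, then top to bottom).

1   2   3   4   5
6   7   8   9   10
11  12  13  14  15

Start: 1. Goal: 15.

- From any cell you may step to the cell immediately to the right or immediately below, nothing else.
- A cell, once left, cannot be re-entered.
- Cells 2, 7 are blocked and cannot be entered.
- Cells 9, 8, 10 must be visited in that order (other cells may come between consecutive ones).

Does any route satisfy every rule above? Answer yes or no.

8 lies to the left of 9, so going from 9 to 8 would need a leftward move — but moves only go right/down, so 9 cannot be visited before 8.

no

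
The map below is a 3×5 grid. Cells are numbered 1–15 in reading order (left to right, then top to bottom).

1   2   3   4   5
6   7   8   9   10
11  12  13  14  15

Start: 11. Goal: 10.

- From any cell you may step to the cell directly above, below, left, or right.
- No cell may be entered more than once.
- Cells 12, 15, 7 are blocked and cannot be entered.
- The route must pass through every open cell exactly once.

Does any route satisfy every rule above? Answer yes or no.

yes

One route that works: 11 → 6 → 1 → 2 → 3 → 8 → 13 → 14 → 9 → 4 → 5 → 10.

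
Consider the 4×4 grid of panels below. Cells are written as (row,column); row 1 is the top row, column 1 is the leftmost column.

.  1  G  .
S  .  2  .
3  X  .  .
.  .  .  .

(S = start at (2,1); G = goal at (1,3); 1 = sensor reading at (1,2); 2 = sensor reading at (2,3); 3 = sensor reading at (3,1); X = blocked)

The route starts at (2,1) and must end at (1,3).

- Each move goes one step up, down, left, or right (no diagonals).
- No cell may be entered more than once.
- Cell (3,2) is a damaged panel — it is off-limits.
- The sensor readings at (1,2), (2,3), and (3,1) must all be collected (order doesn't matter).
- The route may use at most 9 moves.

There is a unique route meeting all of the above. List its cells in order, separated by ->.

(2,1) -> (3,1) -> (4,1) -> (4,2) -> (4,3) -> (3,3) -> (2,3) -> (2,2) -> (1,2) -> (1,3)

Any route must reach (1,2), (2,3), and (3,1) and still end at (1,3) within 9 moves, so the order of the required stops is forced.
Route from (2,1): down 2 to (4,1), right 2 to (4,3), up 2 to (2,3), left 1 to (2,2), up 1 to (1,2), right 1 to (1,3) — 9 moves in all.
Check: all required cells visited; 9 ≤ 9 moves.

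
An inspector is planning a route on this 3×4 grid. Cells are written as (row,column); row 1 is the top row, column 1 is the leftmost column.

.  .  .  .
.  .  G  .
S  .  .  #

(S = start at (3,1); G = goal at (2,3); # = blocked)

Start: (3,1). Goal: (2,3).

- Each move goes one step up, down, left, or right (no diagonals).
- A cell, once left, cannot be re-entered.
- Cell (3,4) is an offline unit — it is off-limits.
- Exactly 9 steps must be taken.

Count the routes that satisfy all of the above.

1

Need simple routes of exactly 9 moves from (3,1) to (2,3) (Manhattan distance 3, so 3 moves are spent on a detour and 3 undoing it).
Enumerating: (3,1) (3,2) (2,2) (2,1) (1,1) (1,2) (1,3) (1,4) (2,4) (2,3).
That gives 1 route.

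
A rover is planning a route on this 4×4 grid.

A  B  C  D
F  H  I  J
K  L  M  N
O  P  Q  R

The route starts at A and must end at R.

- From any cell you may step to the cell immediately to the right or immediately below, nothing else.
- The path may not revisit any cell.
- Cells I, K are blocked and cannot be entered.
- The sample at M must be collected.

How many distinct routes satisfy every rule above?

A right/down-only route from A to R makes exactly 3 down-moves and 3 right-moves in some order.
With no other constraints that would be C(6,3) = 20 routes.
Split at M and multiply the segment counts (each segment already excludes blocked cells): A→M: 2; M→R: 2; product = 4.
That gives 4 routes.

4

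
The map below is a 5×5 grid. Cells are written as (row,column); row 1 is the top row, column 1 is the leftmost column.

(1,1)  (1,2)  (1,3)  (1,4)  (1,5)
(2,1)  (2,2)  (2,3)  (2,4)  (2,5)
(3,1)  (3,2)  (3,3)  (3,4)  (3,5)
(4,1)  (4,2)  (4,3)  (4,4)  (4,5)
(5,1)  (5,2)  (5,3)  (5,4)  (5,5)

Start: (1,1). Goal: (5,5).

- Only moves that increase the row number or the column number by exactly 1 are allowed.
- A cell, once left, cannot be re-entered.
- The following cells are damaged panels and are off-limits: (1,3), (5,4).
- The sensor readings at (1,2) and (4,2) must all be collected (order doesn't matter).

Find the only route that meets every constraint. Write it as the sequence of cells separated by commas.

Moves only go right or down, so the column and row indices never decrease.
Route from (1,1): right 1 to (1,2), down 3 to (4,2), right 3 to (4,5), down 1 to (5,5) — 8 moves in all.
Check: all required cells visited.

(1,1), (1,2), (2,2), (3,2), (4,2), (4,3), (4,4), (4,5), (5,5)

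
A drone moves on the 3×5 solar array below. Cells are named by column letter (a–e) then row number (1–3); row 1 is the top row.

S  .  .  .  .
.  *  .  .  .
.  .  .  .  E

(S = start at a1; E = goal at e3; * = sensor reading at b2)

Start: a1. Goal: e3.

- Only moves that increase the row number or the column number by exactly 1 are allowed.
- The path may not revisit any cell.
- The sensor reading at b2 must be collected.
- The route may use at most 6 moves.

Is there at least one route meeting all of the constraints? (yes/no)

One route that works: a1 → a2 → b2 → b3 → c3 → d3 → e3.

yes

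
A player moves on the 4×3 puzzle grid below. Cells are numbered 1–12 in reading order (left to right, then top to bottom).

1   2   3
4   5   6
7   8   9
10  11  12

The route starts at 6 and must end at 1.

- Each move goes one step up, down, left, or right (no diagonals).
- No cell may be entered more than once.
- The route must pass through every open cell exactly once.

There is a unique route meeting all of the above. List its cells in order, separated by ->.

Need to visit all 12 open cells exactly once, starting at 6 and ending at 1.
Route from 6: up 1 to 3, left 1 to 2, down 2 to 8, right 1 to 9, down 1 to 12, left 2 to 10, up 3 to 1 — 11 moves in all.
Check: all 12 open cells covered.

6 -> 3 -> 2 -> 5 -> 8 -> 9 -> 12 -> 11 -> 10 -> 7 -> 4 -> 1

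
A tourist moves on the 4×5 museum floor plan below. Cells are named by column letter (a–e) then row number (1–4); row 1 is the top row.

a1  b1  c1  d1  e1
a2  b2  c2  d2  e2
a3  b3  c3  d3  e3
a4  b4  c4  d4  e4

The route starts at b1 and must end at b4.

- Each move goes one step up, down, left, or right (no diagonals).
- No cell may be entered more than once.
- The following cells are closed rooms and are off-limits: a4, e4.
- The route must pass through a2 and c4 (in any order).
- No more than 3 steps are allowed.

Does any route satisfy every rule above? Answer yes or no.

Even ignoring the no-revisit rule, getting from b1 to b4, taking the cheapest ordering b1 → a2 → c4 → b4 needs at least 2 + 4 + 1 = 7 moves (Manhattan distance per leg), which exceeds the 3-move limit.

no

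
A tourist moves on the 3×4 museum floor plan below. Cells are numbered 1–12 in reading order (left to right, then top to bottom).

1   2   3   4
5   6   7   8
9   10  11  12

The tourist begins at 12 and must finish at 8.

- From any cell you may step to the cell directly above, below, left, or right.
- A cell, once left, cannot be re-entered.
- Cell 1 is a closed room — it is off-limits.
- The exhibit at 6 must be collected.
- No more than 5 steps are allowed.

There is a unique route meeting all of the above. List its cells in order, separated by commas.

The budget equals the shortest possible length, so every move has to be on a shortest route through the required cells.
Route from 12: 2× left (reaching 10), up to 6, 2× right (reaching 8) — 5 moves in all.
Check: all required cells visited; 5 ≤ 5 moves.

12, 11, 10, 6, 7, 8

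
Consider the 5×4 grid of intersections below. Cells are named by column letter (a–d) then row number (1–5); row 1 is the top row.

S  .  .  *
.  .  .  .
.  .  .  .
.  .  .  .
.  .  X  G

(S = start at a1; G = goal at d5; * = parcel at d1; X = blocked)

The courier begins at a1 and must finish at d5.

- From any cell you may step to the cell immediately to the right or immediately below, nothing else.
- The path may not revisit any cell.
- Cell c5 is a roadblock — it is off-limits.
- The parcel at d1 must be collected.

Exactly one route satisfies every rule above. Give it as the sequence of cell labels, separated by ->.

a1 -> b1 -> c1 -> d1 -> d2 -> d3 -> d4 -> d5

Moves only go right or down, so the column and row indices never decrease.
Route from a1: 3× right (reaching d1), 4× down (reaching d5) — 7 moves in all.
Check: all required cells visited.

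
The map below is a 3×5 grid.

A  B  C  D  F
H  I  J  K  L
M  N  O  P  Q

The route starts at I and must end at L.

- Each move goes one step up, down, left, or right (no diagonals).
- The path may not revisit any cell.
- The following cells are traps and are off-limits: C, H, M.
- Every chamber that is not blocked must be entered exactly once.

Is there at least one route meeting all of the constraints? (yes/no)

no

Cell A has only one open neighbour but is neither the start nor the goal, so a Hamiltonian route would have to both enter and leave it through the same neighbour — impossible without revisiting.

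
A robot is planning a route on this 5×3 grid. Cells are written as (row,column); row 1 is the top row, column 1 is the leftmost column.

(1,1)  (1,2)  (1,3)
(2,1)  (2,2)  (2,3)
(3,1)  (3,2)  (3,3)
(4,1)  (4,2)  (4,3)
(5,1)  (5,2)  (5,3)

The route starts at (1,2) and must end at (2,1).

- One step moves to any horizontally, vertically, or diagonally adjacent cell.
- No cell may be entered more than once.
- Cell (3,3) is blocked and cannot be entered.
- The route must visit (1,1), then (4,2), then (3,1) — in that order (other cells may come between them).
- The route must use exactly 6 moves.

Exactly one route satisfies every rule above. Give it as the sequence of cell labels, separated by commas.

The waypoints must appear in the order (1,1), (4,2), (3,1), with no cell reused.
Route from (1,2): left 1 to (1,1), down-right 1 to (2,2), down 2 to (4,2), up-left 1 to (3,1), up 1 to (2,1) — 6 moves in all.
Check: order respected ((1,1) at step 1, (4,2) at step 4, (3,1) at step 5); 6 moves as required.

(1,2), (1,1), (2,2), (3,2), (4,2), (3,1), (2,1)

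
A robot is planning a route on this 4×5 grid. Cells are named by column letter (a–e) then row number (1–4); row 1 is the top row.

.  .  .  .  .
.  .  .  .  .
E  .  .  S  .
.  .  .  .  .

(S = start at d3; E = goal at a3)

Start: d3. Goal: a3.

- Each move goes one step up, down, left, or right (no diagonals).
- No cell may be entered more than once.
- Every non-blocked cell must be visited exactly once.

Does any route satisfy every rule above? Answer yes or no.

One route that works: d3 → d2 → d1 → e1 → e2 → e3 → e4 → d4 → c4 → c3 → c2 → c1 → b1 → a1 → a2 → b2 → b3 → b4 → a4 → a3.

yes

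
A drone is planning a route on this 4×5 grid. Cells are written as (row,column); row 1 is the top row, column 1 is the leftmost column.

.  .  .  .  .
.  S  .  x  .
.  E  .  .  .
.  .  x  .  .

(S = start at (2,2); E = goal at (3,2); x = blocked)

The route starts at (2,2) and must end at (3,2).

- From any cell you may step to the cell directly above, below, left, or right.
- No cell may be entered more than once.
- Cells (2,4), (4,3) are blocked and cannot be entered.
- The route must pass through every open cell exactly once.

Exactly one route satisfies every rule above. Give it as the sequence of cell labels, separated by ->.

Need to visit all 18 open cells exactly once, starting at (2,2) and ending at (3,2).
Route from (2,2): right 1 to (2,3), down 1 to (3,3), right 1 to (3,4), down 1 to (4,4), right 1 to (4,5), up 3 to (1,5), left 4 to (1,1), down 3 to (4,1), right 1 to (4,2), up 1 to (3,2) — 17 moves in all.
Check: all 18 open cells covered.

(2,2) -> (2,3) -> (3,3) -> (3,4) -> (4,4) -> (4,5) -> (3,5) -> (2,5) -> (1,5) -> (1,4) -> (1,3) -> (1,2) -> (1,1) -> (2,1) -> (3,1) -> (4,1) -> (4,2) -> (3,2)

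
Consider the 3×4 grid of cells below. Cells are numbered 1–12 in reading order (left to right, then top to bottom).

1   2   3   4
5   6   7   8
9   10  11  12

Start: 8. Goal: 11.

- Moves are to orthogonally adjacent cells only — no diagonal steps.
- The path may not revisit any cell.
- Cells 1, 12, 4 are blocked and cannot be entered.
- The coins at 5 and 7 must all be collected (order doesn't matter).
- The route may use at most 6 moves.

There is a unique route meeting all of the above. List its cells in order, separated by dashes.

8 - 7 - 6 - 5 - 9 - 10 - 11

The 6-move cap with required stops at 5, 7 leaves no slack for detours.
Route from 8: 3× left (reaching 5), down to 9, 2× right (reaching 11) — 6 moves in all.
Check: all required cells visited; 6 ≤ 6 moves.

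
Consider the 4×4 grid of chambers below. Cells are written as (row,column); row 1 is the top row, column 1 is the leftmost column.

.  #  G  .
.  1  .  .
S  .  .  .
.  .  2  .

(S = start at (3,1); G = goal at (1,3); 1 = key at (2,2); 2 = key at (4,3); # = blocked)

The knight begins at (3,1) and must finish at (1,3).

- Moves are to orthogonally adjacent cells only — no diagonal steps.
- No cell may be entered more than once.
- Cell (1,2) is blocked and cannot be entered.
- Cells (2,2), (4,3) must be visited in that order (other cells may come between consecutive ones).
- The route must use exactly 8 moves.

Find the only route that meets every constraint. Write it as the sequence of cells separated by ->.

(3,1) -> (2,1) -> (2,2) -> (3,2) -> (4,2) -> (4,3) -> (3,3) -> (2,3) -> (1,3)

The waypoints must appear in the order (2,2), (4,3), with no cell reused.
Route from (3,1): up to (2,1), right to (2,2), 2× down (reaching (4,2)), right to (4,3), 3× up (reaching (1,3)) — 8 moves in all.
Check: order respected (1 at step 2, 2 at step 5); 8 moves as required.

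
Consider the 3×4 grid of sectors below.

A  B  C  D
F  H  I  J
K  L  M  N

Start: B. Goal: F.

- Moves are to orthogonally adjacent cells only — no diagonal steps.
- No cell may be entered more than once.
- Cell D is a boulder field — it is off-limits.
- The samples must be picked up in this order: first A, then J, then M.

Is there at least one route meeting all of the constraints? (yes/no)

no

Even ignoring the required order, no revisit-free route from B to F manages to pass through all of A, J, and M: branching out from B, every path either misses one of them or, having collected them, can no longer reach F without re-entering a cell.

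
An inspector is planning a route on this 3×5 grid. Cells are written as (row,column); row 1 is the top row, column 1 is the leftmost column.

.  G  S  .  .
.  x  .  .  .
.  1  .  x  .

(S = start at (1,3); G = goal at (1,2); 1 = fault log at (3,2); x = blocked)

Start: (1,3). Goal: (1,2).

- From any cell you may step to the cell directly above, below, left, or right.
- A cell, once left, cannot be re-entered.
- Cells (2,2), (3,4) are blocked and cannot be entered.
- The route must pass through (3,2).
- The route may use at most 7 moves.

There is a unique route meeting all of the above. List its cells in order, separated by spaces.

The 7-move cap with required stops at (3,2) leaves no slack for detours.
Route from (1,3): 2× down (reaching (3,3)), 2× left (reaching (3,1)), 2× up (reaching (1,1)), right to (1,2) — 7 moves in all.
Check: all required cells visited; 7 ≤ 7 moves.

(1,3) (2,3) (3,3) (3,2) (3,1) (2,1) (1,1) (1,2)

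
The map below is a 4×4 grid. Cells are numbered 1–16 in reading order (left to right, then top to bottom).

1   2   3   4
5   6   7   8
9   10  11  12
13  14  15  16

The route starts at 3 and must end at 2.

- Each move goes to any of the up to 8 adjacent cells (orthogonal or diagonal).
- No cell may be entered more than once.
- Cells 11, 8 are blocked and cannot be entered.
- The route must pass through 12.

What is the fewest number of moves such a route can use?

6

Any route passes through 12 somewhere between 3 and 2. Summing Chebyshev distances along the two legs (3 → 12 → 2) gives a lower bound of 2 + 2 = 4 moves.
The shortest route satisfying every rule uses 6 moves: 3 → 6 → 10 → 15 → 12 → 7 → 2.
The bound of 4 isn't tight here; checking systematically, no route of length 4 through 5 satisfies every constraint, so 6 is the minimum.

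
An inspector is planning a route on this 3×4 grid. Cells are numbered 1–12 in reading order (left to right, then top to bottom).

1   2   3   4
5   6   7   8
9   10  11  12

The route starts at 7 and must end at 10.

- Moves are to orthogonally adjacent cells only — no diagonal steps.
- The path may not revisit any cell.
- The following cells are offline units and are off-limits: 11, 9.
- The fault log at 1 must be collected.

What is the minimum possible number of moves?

6

Any route passes through 1 somewhere between 7 and 10. Summing Manhattan distances along the two legs (7 → 1 → 10) gives a lower bound of 3 + 3 = 6 moves.
A route of 6 moves achieves this: 7 → 3 → 2 → 1 → 5 → 6 → 10.
Since 6 matches the lower bound, it is optimal.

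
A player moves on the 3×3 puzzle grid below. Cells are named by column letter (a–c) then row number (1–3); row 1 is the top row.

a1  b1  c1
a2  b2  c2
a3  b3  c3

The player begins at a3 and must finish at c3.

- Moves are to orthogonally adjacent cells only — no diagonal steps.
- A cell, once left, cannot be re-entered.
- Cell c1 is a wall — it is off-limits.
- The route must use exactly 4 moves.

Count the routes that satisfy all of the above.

3

Need simple routes of exactly 4 moves from a3 to c3 (Manhattan distance 2, so 1 moves are spent on a detour and 1 undoing it).
Enumerating: a3 a2 b2 b3 c3 | a3 a2 b2 c2 c3 | a3 b3 b2 c2 c3.
That gives 3 routes.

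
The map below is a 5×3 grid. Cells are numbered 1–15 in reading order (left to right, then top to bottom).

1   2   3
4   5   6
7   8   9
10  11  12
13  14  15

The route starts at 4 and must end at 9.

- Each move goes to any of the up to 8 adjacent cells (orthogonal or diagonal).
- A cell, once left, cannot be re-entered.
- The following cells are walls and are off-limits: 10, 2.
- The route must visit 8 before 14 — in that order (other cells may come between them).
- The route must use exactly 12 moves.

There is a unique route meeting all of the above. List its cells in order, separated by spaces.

The waypoints must appear in the order 8, 14, with no cell reused.
Route from 4: up to 1, down-right to 5, up-right to 3, down to 6, down-left to 8, left to 7, down-right to 11, down-left to 13, 2× right (reaching 15), 2× up (reaching 9) — 12 moves in all.
Check: order respected (8 at step 5, 14 at step 9); 12 moves as required.

4 1 5 3 6 8 7 11 13 14 15 12 9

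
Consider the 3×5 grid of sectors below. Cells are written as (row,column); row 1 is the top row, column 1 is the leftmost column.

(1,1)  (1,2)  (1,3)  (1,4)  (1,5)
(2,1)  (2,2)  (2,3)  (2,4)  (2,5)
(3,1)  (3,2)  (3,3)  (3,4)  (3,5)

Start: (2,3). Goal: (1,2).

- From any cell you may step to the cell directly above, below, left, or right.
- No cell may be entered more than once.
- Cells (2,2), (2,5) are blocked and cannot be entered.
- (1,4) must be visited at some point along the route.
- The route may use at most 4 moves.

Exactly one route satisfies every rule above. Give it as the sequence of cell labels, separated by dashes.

(2,3) - (2,4) - (1,4) - (1,3) - (1,2)

Any route must reach (1,4) and still end at (1,2) within 4 moves, so the order of the required stops is forced.
Route from (2,3): right to (2,4), up to (1,4), 2× left (reaching (1,2)) — 4 moves in all.
Check: all required cells visited; 4 ≤ 4 moves.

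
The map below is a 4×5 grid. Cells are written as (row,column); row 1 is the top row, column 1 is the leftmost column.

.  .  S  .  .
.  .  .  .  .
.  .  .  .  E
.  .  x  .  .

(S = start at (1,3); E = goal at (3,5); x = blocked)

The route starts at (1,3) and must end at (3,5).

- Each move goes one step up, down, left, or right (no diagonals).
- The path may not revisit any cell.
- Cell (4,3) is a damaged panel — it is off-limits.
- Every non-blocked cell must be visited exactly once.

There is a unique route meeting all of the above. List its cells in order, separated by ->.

Need to visit all 19 open cells exactly once, starting at (1,3) and ending at (3,5).
Cell (4,4) has only two open neighbours ((3,4) and (4,5)), so the path must pass straight through it: one of those is the cell it's entered from and the other is where it exits.
Route from (1,3): right 2 to (1,5), down 1 to (2,5), left 3 to (2,2), up 1 to (1,2), left 1 to (1,1), down 3 to (4,1), right 1 to (4,2), up 1 to (3,2), right 2 to (3,4), down 1 to (4,4), right 1 to (4,5), up 1 to (3,5) — 18 moves in all.
Check: all 19 open cells covered.

(1,3) -> (1,4) -> (1,5) -> (2,5) -> (2,4) -> (2,3) -> (2,2) -> (1,2) -> (1,1) -> (2,1) -> (3,1) -> (4,1) -> (4,2) -> (3,2) -> (3,3) -> (3,4) -> (4,4) -> (4,5) -> (3,5)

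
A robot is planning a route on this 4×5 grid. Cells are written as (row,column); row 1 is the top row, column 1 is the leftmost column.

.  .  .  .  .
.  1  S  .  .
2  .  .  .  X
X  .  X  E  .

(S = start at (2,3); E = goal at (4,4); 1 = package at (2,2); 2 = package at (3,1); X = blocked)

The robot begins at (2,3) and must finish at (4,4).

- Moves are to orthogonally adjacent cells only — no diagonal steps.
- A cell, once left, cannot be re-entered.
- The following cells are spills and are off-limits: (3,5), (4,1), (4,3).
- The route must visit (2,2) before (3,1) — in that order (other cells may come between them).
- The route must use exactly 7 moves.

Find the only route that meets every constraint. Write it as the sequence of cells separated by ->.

(2,3) -> (2,2) -> (2,1) -> (3,1) -> (3,2) -> (3,3) -> (3,4) -> (4,4)

The waypoints must appear in the order (2,2), (3,1), with no cell reused.
Route from (2,3): left 2 to (2,1), down 1 to (3,1), right 3 to (3,4), down 1 to (4,4) — 7 moves in all.
Check: order respected (1 at step 1, 2 at step 3); 7 moves as required.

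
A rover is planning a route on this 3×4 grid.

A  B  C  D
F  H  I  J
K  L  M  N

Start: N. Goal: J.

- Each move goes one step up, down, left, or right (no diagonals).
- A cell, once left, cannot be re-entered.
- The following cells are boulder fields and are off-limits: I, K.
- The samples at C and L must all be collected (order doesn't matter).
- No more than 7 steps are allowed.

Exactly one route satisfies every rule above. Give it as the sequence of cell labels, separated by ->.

N -> M -> L -> H -> B -> C -> D -> J

The budget equals the shortest possible length, so every move has to be on a shortest route through the required cells.
Route from N: 2× left (reaching L), 2× up (reaching B), 2× right (reaching D), down to J — 7 moves in all.
Check: all required cells visited; 7 ≤ 7 moves.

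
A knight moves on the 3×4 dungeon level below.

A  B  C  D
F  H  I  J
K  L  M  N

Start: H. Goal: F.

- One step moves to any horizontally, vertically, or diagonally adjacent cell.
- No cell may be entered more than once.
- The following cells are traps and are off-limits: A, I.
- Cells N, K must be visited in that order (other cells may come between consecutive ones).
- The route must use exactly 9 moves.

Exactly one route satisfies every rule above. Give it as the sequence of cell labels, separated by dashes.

H - B - C - D - J - N - M - L - K - F

The waypoints must appear in the order N, K, with no cell reused.
Route from H: up to B, 2× right (reaching D), 2× down (reaching N), 3× left (reaching K), up to F — 9 moves in all.
Check: order respected (N at step 5, K at step 8); 9 moves as required.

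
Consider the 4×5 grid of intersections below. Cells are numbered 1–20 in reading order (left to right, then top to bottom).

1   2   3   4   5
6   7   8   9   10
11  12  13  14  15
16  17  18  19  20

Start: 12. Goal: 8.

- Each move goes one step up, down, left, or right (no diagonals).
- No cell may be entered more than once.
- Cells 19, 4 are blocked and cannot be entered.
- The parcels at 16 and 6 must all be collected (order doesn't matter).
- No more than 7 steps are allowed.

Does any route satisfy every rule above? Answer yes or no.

One route that works: 12 → 17 → 16 → 11 → 6 → 7 → 8.

yes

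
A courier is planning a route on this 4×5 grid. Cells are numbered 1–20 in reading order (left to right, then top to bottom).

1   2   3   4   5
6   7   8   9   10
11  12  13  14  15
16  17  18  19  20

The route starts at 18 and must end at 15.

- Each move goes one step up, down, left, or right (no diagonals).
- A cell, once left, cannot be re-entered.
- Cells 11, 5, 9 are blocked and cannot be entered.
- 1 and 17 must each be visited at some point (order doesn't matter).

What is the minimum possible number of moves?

11

Any route passes through 1 and 17 in some order between 18 and 15. Summing Manhattan distances along each leg and taking the cheapest ordering (18 → 17 → 1 → 15) gives a lower bound of 1 + 4 + 6 = 11 moves.
A route of 11 moves achieves this: 18 → 17 → 12 → 7 → 6 → 1 → 2 → 3 → 8 → 13 → 14 → 15.
Since 11 matches the lower bound, it is optimal.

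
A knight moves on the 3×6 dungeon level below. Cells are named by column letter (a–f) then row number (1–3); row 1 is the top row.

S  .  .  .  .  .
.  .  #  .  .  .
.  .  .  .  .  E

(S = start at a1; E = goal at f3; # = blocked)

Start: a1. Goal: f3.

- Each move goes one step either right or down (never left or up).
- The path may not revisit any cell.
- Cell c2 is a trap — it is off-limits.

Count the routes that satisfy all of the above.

A right/down-only route from a1 to f3 makes exactly 2 down-moves and 5 right-moves in some order.
With no other constraints that would be C(7,2) = 21 routes.
Subtract routes through each blocked cell (inclusion–exclusion for overlaps): − through c2: 12 → 9.
That gives 9 routes.

9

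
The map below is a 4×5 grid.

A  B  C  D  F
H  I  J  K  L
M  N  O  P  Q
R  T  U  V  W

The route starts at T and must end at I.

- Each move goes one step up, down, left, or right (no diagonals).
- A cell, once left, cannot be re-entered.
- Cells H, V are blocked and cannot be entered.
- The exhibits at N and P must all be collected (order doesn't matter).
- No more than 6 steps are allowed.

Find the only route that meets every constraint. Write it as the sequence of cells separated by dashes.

T - N - O - P - K - J - I

The 6-move cap with required stops at N, P leaves no slack for detours.
Route from T: up 1 to N, right 2 to P, up 1 to K, left 2 to I — 6 moves in all.
Check: all required cells visited; 6 ≤ 6 moves.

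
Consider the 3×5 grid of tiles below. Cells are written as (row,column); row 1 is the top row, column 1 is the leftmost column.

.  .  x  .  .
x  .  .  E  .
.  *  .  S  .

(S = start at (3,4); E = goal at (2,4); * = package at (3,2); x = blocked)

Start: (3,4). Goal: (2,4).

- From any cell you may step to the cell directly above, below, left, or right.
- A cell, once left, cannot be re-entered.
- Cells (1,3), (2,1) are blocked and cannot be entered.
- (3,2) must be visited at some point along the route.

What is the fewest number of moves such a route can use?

5

Any route passes through (3,2) somewhere between (3,4) and (2,4). Summing Manhattan distances along the two legs ((3,4) → (3,2) → (2,4)) gives a lower bound of 2 + 3 = 5 moves.
A route of 5 moves achieves this: (3,4) → (3,3) → (3,2) → (2,2) → (2,3) → (2,4).
Since 5 matches the lower bound, it is optimal.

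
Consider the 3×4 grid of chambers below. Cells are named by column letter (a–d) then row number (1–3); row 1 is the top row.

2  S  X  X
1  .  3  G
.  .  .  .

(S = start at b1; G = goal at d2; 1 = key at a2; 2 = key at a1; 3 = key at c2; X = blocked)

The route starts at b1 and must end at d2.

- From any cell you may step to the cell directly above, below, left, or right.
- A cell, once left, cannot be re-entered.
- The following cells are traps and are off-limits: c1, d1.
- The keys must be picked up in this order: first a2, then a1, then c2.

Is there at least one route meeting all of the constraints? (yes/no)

Ignoring the required order, 6 revisit-free routes from b1 to d2 pass through all of a2, a1, and c2; the waypoint orders that occur are a1 → a2 → c2 (6) — never a2 → a1 → c2.

no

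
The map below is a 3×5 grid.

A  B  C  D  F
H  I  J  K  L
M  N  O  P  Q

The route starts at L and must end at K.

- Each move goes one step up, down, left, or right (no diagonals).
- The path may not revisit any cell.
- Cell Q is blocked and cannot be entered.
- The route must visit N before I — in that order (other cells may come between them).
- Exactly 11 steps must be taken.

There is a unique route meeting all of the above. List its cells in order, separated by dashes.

L - F - D - C - B - A - H - M - N - I - J - K

The waypoints must appear in the order N, I, with no cell reused.
Route from L: up to F, 4× left (reaching A), 2× down (reaching M), right to N, up to I, 2× right (reaching K) — 11 moves in all.
Check: order respected (N at step 8, I at step 9); 11 moves as required.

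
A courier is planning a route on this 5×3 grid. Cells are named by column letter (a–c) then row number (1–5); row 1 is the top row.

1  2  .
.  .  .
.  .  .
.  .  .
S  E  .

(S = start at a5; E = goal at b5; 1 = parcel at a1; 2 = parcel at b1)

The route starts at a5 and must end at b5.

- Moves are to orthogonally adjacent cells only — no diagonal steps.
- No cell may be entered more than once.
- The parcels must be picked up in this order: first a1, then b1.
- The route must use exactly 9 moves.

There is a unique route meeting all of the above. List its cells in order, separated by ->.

The waypoints must appear in the order a1, b1, with no cell reused.
Route from a5: 4× up (reaching a1), right to b1, 4× down (reaching b5) — 9 moves in all.
Check: order respected (1 at step 4, 2 at step 5); 9 moves as required.

a5 -> a4 -> a3 -> a2 -> a1 -> b1 -> b2 -> b3 -> b4 -> b5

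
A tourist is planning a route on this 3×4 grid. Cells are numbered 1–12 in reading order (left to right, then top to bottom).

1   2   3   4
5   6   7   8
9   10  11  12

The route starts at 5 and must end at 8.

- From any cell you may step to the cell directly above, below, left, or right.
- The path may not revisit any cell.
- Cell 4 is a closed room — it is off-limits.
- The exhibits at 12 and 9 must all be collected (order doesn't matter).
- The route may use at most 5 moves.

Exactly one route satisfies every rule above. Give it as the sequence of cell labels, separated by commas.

5, 9, 10, 11, 12, 8

Any route must reach 12 and 9 and still end at 8 within 5 moves, so the order of the required stops is forced.
Route from 5: down to 9, 3× right (reaching 12), up to 8 — 5 moves in all.
Check: all required cells visited; 5 ≤ 5 moves.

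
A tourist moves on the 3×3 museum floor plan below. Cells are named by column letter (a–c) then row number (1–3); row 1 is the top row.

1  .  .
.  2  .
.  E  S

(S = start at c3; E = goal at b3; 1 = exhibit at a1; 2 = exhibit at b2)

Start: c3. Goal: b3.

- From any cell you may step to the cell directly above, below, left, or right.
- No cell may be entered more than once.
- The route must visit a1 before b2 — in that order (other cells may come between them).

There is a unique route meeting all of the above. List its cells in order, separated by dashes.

The waypoints must appear in the order a1, b2, with no cell reused.
Route from c3: 2× up (reaching c1), 2× left (reaching a1), down to a2, right to b2, down to b3 — 7 moves in all.
Check: order respected (1 at step 4, 2 at step 6).

c3 - c2 - c1 - b1 - a1 - a2 - b2 - b3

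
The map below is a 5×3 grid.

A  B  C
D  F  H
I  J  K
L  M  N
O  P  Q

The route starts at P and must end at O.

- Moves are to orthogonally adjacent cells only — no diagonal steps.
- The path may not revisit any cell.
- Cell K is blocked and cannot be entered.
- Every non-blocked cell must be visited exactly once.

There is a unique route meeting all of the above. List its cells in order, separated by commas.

P, Q, N, M, J, F, H, C, B, A, D, I, L, O

Need to visit all 14 open cells exactly once, starting at P and ending at O.
Route from P: right to Q, up to N, left to M, 2× up (reaching F), right to H, up to C, 2× left (reaching A), 4× down (reaching O) — 13 moves in all.
Check: all 14 open cells covered.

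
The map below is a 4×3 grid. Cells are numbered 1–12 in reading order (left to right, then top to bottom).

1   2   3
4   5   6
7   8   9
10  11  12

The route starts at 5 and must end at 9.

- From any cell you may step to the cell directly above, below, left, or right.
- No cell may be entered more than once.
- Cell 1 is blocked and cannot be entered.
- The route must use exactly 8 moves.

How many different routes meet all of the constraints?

Need simple routes of exactly 8 moves from 5 to 9 (Manhattan distance 2, so 3 moves are spent on a detour and 3 undoing it).
No route satisfies every constraint, so the count is 0.

0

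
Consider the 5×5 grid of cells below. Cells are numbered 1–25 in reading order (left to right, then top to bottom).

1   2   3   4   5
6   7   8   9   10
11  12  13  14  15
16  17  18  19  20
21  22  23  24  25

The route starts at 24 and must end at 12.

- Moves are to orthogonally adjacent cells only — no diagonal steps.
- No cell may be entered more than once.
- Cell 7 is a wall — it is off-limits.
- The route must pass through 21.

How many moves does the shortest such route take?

Any route passes through 21 somewhere between 24 and 12. Summing Manhattan distances along the two legs (24 → 21 → 12) gives a lower bound of 3 + 3 = 6 moves.
A route of 6 moves achieves this: 24 → 23 → 22 → 21 → 16 → 11 → 12.
Since 6 matches the lower bound, it is optimal.

6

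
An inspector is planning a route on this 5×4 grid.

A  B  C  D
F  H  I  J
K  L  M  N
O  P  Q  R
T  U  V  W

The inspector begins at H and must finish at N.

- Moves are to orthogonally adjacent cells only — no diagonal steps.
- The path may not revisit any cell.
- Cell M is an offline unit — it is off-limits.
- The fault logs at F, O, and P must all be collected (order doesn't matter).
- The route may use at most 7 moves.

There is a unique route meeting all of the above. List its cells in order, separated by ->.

H -> F -> K -> O -> P -> Q -> R -> N

Any route must reach F, O, and P and still end at N within 7 moves, so the order of the required stops is forced.
Route from H: left 1 to F, down 2 to O, right 3 to R, up 1 to N — 7 moves in all.
Check: all required cells visited; 7 ≤ 7 moves.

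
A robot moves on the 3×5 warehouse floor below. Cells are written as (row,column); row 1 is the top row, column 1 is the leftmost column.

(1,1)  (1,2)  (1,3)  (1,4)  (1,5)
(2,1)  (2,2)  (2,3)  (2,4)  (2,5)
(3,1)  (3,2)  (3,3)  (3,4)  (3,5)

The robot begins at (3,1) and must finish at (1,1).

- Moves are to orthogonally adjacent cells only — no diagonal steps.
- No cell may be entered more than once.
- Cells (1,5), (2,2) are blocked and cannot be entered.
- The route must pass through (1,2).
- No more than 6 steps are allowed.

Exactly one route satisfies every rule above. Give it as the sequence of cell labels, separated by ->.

(3,1) -> (3,2) -> (3,3) -> (2,3) -> (1,3) -> (1,2) -> (1,1)

The 6-move cap with required stops at (1,2) leaves no slack for detours.
Route from (3,1): 2× right (reaching (3,3)), 2× up (reaching (1,3)), 2× left (reaching (1,1)) — 6 moves in all.
Check: all required cells visited; 6 ≤ 6 moves.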